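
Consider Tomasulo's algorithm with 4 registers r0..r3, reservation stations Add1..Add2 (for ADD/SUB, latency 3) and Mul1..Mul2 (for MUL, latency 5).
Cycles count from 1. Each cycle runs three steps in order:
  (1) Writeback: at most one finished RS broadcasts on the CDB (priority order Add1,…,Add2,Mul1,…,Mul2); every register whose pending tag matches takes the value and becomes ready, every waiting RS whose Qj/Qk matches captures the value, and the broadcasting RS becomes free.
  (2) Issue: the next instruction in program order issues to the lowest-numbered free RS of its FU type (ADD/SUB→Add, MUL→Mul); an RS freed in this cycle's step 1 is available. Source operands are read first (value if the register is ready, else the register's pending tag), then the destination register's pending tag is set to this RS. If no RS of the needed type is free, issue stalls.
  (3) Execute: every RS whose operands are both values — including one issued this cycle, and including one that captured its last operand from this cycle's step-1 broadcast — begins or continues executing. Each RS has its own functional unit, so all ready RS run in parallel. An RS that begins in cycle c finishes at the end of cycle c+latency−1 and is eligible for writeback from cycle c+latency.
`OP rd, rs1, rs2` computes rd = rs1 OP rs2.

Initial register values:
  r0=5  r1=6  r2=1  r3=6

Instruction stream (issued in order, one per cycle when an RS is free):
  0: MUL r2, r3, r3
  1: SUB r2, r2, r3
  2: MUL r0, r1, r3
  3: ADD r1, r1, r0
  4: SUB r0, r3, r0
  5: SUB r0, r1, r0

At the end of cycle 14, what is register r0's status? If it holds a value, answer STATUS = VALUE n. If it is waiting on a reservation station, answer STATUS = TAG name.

cycle 1: issue MUL r2<-Mul1 // r0:5,r1:6,r2:Mul1,r3:6
cycle 2: issue SUB r2<-Add1 // r0:5,r1:6,r2:Add1,r3:6
cycle 3: issue MUL r0<-Mul2 // r0:Mul2,r1:6,r2:Add1,r3:6
cycle 4: issue ADD r1<-Add2 // r0:Mul2,r1:Add2,r2:Add1,r3:6
cycle 5: stall // r0:Mul2,r1:Add2,r2:Add1,r3:6
cycle 6: CDB Mul1=36; stall // r0:Mul2,r1:Add2,r2:Add1,r3:6
cycle 7: stall // r0:Mul2,r1:Add2,r2:Add1,r3:6
cycle 8: CDB Mul2=36; stall // r0:36,r1:Add2,r2:Add1,r3:6
cycle 9: CDB Add1=30; issue SUB r0<-Add1 // r0:Add1,r1:Add2,r2:30,r3:6
cycle 10: stall // r0:Add1,r1:Add2,r2:30,r3:6
cycle 11: CDB Add2=42; issue SUB r0<-Add2 // r0:Add2,r1:42,r2:30,r3:6
cycle 12: CDB Add1=-30 // r0:Add2,r1:42,r2:30,r3:6
cycle 13: - // r0:Add2,r1:42,r2:30,r3:6
cycle 14: - // r0:Add2,r1:42,r2:30,r3:6

STATUS = TAG Add2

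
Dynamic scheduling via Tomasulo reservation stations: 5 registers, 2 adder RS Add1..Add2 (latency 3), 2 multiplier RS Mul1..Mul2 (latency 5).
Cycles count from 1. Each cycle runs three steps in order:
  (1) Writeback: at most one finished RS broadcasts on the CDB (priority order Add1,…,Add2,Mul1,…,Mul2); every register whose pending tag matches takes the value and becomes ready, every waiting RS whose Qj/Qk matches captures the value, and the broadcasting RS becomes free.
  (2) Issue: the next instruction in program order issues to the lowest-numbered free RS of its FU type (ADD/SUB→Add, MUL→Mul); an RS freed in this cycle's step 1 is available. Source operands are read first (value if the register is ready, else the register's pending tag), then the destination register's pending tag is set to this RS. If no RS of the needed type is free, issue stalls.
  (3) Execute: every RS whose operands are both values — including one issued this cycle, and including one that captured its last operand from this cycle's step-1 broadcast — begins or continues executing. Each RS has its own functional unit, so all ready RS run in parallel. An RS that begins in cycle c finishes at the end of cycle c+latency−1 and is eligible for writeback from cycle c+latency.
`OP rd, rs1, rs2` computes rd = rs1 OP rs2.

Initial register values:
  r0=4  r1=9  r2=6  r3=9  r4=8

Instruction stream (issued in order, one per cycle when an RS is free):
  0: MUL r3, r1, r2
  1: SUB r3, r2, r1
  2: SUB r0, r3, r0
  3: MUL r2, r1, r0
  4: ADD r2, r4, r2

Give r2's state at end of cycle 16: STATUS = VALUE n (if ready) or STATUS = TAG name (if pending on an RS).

c1: issue MUL r3<-Mul1 | r0:4,r1:9,r2:6,r3:Mul1,r4:8
c2: issue SUB r3<-Add1 | r0:4,r1:9,r2:6,r3:Add1,r4:8
c3: issue SUB r0<-Add2 | r0:Add2,r1:9,r2:6,r3:Add1,r4:8
c4: issue MUL r2<-Mul2 | r0:Add2,r1:9,r2:Mul2,r3:Add1,r4:8
c5: CDB Add1=-3; issue ADD r2<-Add1 | r0:Add2,r1:9,r2:Add1,r3:-3,r4:8
c6: CDB Mul1=54 | r0:Add2,r1:9,r2:Add1,r3:-3,r4:8
c7: - | r0:Add2,r1:9,r2:Add1,r3:-3,r4:8
c8: CDB Add2=-7 | r0:-7,r1:9,r2:Add1,r3:-3,r4:8
c9: - | r0:-7,r1:9,r2:Add1,r3:-3,r4:8
c10: - | r0:-7,r1:9,r2:Add1,r3:-3,r4:8
c11: - | r0:-7,r1:9,r2:Add1,r3:-3,r4:8
c12: - | r0:-7,r1:9,r2:Add1,r3:-3,r4:8
c13: CDB Mul2=-63 | r0:-7,r1:9,r2:Add1,r3:-3,r4:8
c14: - | r0:-7,r1:9,r2:Add1,r3:-3,r4:8
c15: - | r0:-7,r1:9,r2:Add1,r3:-3,r4:8
c16: CDB Add1=-55 | r0:-7,r1:9,r2:-55,r3:-3,r4:8

STATUS = VALUE -55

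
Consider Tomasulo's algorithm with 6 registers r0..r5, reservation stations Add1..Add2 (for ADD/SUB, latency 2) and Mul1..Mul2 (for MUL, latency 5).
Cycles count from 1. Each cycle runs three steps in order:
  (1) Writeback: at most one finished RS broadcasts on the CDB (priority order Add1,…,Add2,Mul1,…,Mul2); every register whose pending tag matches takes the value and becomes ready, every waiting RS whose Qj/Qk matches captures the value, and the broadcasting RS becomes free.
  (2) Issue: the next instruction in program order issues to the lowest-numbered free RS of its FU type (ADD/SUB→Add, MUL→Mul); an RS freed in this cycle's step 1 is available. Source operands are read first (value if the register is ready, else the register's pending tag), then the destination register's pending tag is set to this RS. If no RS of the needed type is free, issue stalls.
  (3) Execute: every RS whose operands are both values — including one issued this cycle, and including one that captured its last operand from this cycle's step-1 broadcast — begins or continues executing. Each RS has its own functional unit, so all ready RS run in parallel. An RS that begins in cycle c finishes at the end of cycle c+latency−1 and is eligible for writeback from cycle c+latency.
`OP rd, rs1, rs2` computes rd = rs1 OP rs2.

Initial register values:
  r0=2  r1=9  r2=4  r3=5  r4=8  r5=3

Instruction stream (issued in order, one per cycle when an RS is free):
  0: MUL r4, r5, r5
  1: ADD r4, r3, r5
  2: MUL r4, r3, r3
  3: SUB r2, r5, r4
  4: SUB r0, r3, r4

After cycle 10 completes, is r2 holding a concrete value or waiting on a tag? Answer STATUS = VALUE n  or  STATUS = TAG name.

  c1: issue MUL r4<-Mul1  regs: r0:2,r1:9,r2:4,r3:5,r4:Mul1,r5:3
  c2: issue ADD r4<-Add1  regs: r0:2,r1:9,r2:4,r3:5,r4:Add1,r5:3
  c3: issue MUL r4<-Mul2  regs: r0:2,r1:9,r2:4,r3:5,r4:Mul2,r5:3
  c4: CDB Add1=8; issue SUB r2<-Add1  regs: r0:2,r1:9,r2:Add1,r3:5,r4:Mul2,r5:3
  c5: issue SUB r0<-Add2  regs: r0:Add2,r1:9,r2:Add1,r3:5,r4:Mul2,r5:3
  c6: CDB Mul1=9  regs: r0:Add2,r1:9,r2:Add1,r3:5,r4:Mul2,r5:3
  c7: -  regs: r0:Add2,r1:9,r2:Add1,r3:5,r4:Mul2,r5:3
  c8: CDB Mul2=25  regs: r0:Add2,r1:9,r2:Add1,r3:5,r4:25,r5:3
  c9: -  regs: r0:Add2,r1:9,r2:Add1,r3:5,r4:25,r5:3
  c10: CDB Add1=-22  regs: r0:Add2,r1:9,r2:-22,r3:5,r4:25,r5:3

STATUS = VALUE -22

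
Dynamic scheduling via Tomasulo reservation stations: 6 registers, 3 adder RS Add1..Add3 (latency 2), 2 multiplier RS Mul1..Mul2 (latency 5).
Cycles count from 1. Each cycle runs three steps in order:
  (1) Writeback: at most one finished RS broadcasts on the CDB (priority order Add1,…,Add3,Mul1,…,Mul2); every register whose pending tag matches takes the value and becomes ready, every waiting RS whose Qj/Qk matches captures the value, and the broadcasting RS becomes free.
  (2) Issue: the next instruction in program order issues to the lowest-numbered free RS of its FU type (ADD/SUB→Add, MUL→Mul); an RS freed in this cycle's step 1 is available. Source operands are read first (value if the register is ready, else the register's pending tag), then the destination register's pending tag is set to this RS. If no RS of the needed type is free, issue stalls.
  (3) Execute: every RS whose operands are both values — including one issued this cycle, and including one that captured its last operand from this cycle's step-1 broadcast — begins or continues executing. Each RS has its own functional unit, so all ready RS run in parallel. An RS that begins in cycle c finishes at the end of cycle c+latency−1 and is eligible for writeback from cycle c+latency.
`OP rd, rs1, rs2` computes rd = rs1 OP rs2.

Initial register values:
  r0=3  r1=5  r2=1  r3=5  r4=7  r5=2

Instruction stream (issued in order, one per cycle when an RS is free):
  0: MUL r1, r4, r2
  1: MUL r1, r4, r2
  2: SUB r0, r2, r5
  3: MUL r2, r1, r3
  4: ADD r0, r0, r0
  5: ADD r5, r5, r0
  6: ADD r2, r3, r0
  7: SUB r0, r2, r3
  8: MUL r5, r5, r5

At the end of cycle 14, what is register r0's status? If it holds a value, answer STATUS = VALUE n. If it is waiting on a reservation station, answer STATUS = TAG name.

c1: issue MUL r1<-Mul1 | r0:3,r1:Mul1,r2:1,r3:5,r4:7,r5:2
c2: issue MUL r1<-Mul2 | r0:3,r1:Mul2,r2:1,r3:5,r4:7,r5:2
c3: issue SUB r0<-Add1 | r0:Add1,r1:Mul2,r2:1,r3:5,r4:7,r5:2
c4: stall | r0:Add1,r1:Mul2,r2:1,r3:5,r4:7,r5:2
c5: CDB Add1=-1; stall | r0:-1,r1:Mul2,r2:1,r3:5,r4:7,r5:2
c6: CDB Mul1=7; issue MUL r2<-Mul1 | r0:-1,r1:Mul2,r2:Mul1,r3:5,r4:7,r5:2
c7: CDB Mul2=7; issue ADD r0<-Add1 | r0:Add1,r1:7,r2:Mul1,r3:5,r4:7,r5:2
c8: issue ADD r5<-Add2 | r0:Add1,r1:7,r2:Mul1,r3:5,r4:7,r5:Add2
c9: CDB Add1=-2; issue ADD r2<-Add1 | r0:-2,r1:7,r2:Add1,r3:5,r4:7,r5:Add2
c10: issue SUB r0<-Add3 | r0:Add3,r1:7,r2:Add1,r3:5,r4:7,r5:Add2
c11: CDB Add1=3; issue MUL r5<-Mul2 | r0:Add3,r1:7,r2:3,r3:5,r4:7,r5:Mul2
c12: CDB Add2=0 | r0:Add3,r1:7,r2:3,r3:5,r4:7,r5:Mul2
c13: CDB Add3=-2 | r0:-2,r1:7,r2:3,r3:5,r4:7,r5:Mul2
c14: CDB Mul1=35 | r0:-2,r1:7,r2:3,r3:5,r4:7,r5:Mul2

STATUS = VALUE -2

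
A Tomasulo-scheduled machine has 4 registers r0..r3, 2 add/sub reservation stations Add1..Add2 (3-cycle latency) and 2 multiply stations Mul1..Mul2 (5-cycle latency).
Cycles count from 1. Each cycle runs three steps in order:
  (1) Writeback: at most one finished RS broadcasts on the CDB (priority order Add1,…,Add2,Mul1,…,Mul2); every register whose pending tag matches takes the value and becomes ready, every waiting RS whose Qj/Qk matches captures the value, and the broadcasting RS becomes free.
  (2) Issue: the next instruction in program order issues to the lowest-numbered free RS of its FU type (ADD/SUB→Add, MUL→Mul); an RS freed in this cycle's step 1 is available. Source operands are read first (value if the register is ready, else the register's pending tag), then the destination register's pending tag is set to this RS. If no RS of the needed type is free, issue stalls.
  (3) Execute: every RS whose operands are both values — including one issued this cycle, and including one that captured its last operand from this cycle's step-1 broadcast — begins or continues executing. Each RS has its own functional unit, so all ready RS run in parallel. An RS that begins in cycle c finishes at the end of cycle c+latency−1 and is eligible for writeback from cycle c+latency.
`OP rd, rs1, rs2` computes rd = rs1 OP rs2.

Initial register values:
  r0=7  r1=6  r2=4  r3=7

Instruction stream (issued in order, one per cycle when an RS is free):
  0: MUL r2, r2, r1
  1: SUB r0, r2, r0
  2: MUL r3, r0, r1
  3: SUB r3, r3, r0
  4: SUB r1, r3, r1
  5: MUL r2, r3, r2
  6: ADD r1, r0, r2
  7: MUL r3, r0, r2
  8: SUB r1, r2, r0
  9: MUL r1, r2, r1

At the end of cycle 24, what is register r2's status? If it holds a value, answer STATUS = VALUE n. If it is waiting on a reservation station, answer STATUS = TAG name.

c1: issue MUL r2<-Mul1 | r0:7,r1:6,r2:Mul1,r3:7
c2: issue SUB r0<-Add1 | r0:Add1,r1:6,r2:Mul1,r3:7
c3: issue MUL r3<-Mul2 | r0:Add1,r1:6,r2:Mul1,r3:Mul2
c4: issue SUB r3<-Add2 | r0:Add1,r1:6,r2:Mul1,r3:Add2
c5: stall | r0:Add1,r1:6,r2:Mul1,r3:Add2
c6: CDB Mul1=24; stall | r0:Add1,r1:6,r2:24,r3:Add2
c7: stall | r0:Add1,r1:6,r2:24,r3:Add2
c8: stall | r0:Add1,r1:6,r2:24,r3:Add2
c9: CDB Add1=17; issue SUB r1<-Add1 | r0:17,r1:Add1,r2:24,r3:Add2
c10: issue MUL r2<-Mul1 | r0:17,r1:Add1,r2:Mul1,r3:Add2
c11: stall | r0:17,r1:Add1,r2:Mul1,r3:Add2
c12: stall | r0:17,r1:Add1,r2:Mul1,r3:Add2
c13: stall | r0:17,r1:Add1,r2:Mul1,r3:Add2
c14: CDB Mul2=102; stall | r0:17,r1:Add1,r2:Mul1,r3:Add2
c15: stall | r0:17,r1:Add1,r2:Mul1,r3:Add2
c16: stall | r0:17,r1:Add1,r2:Mul1,r3:Add2
c17: CDB Add2=85; issue ADD r1<-Add2 | r0:17,r1:Add2,r2:Mul1,r3:85
c18: issue MUL r3<-Mul2 | r0:17,r1:Add2,r2:Mul1,r3:Mul2
c19: stall | r0:17,r1:Add2,r2:Mul1,r3:Mul2
c20: CDB Add1=79; issue SUB r1<-Add1 | r0:17,r1:Add1,r2:Mul1,r3:Mul2
c21: stall | r0:17,r1:Add1,r2:Mul1,r3:Mul2
c22: CDB Mul1=2040; issue MUL r1<-Mul1 | r0:17,r1:Mul1,r2:2040,r3:Mul2
c23: - | r0:17,r1:Mul1,r2:2040,r3:Mul2
c24: - | r0:17,r1:Mul1,r2:2040,r3:Mul2

STATUS = VALUE 2040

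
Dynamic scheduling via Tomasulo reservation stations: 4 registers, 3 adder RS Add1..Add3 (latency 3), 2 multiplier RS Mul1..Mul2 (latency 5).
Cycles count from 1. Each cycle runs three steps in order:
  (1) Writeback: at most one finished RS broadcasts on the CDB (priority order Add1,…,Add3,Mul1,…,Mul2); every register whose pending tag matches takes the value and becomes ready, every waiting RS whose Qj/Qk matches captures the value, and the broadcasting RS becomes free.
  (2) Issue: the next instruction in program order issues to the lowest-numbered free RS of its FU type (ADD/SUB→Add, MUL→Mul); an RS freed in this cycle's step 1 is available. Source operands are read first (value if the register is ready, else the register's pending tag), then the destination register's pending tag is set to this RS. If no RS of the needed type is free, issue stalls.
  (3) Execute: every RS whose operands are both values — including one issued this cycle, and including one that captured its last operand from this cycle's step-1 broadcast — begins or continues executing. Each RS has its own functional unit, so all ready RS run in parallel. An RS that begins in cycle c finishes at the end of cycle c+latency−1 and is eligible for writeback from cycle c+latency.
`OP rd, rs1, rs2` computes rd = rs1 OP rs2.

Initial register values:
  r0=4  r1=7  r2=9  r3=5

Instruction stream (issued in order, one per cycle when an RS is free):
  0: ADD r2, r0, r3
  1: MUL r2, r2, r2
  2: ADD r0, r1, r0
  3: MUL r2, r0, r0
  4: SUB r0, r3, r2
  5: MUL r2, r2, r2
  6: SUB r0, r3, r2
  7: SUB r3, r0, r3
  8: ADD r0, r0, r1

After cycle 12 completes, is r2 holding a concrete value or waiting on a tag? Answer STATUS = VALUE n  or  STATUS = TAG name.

STATUS = TAG Mul1

c1: issue ADD r2<-Add1 | r0:4,r1:7,r2:Add1,r3:5
c2: issue MUL r2<-Mul1 | r0:4,r1:7,r2:Mul1,r3:5
c3: issue ADD r0<-Add2 | r0:Add2,r1:7,r2:Mul1,r3:5
c4: CDB Add1=9; issue MUL r2<-Mul2 | r0:Add2,r1:7,r2:Mul2,r3:5
c5: issue SUB r0<-Add1 | r0:Add1,r1:7,r2:Mul2,r3:5
c6: CDB Add2=11; stall | r0:Add1,r1:7,r2:Mul2,r3:5
c7: stall | r0:Add1,r1:7,r2:Mul2,r3:5
c8: stall | r0:Add1,r1:7,r2:Mul2,r3:5
c9: CDB Mul1=81; issue MUL r2<-Mul1 | r0:Add1,r1:7,r2:Mul1,r3:5
c10: issue SUB r0<-Add2 | r0:Add2,r1:7,r2:Mul1,r3:5
c11: CDB Mul2=121; issue SUB r3<-Add3 | r0:Add2,r1:7,r2:Mul1,r3:Add3
c12: stall | r0:Add2,r1:7,r2:Mul1,r3:Add3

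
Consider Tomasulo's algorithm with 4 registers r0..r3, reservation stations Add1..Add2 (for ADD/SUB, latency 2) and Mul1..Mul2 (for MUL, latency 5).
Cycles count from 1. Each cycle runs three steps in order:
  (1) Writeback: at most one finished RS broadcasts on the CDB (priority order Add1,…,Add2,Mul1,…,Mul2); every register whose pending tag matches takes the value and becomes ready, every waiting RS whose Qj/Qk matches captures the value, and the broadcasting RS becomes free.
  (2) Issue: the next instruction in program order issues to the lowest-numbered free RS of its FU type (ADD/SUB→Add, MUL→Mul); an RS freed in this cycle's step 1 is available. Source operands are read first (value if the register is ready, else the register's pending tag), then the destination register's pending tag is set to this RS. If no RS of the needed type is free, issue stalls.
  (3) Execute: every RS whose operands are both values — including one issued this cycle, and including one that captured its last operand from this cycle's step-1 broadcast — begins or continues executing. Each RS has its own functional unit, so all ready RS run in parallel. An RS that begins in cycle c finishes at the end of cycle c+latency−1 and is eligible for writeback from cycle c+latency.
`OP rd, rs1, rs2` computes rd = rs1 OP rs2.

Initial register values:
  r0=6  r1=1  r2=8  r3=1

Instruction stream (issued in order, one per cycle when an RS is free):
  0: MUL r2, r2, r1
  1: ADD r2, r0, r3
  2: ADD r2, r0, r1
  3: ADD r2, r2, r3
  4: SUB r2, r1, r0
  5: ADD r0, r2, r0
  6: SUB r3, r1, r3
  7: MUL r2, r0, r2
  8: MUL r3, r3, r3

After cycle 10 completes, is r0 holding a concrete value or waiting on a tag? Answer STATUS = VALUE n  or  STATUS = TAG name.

cycle 1: issue MUL r2<-Mul1 // r0:6,r1:1,r2:Mul1,r3:1
cycle 2: issue ADD r2<-Add1 // r0:6,r1:1,r2:Add1,r3:1
cycle 3: issue ADD r2<-Add2 // r0:6,r1:1,r2:Add2,r3:1
cycle 4: CDB Add1=7; issue ADD r2<-Add1 // r0:6,r1:1,r2:Add1,r3:1
cycle 5: CDB Add2=7; issue SUB r2<-Add2 // r0:6,r1:1,r2:Add2,r3:1
cycle 6: CDB Mul1=8; stall // r0:6,r1:1,r2:Add2,r3:1
cycle 7: CDB Add1=8; issue ADD r0<-Add1 // r0:Add1,r1:1,r2:Add2,r3:1
cycle 8: CDB Add2=-5; issue SUB r3<-Add2 // r0:Add1,r1:1,r2:-5,r3:Add2
cycle 9: issue MUL r2<-Mul1 // r0:Add1,r1:1,r2:Mul1,r3:Add2
cycle 10: CDB Add1=1; issue MUL r3<-Mul2 // r0:1,r1:1,r2:Mul1,r3:Mul2

STATUS = VALUE 1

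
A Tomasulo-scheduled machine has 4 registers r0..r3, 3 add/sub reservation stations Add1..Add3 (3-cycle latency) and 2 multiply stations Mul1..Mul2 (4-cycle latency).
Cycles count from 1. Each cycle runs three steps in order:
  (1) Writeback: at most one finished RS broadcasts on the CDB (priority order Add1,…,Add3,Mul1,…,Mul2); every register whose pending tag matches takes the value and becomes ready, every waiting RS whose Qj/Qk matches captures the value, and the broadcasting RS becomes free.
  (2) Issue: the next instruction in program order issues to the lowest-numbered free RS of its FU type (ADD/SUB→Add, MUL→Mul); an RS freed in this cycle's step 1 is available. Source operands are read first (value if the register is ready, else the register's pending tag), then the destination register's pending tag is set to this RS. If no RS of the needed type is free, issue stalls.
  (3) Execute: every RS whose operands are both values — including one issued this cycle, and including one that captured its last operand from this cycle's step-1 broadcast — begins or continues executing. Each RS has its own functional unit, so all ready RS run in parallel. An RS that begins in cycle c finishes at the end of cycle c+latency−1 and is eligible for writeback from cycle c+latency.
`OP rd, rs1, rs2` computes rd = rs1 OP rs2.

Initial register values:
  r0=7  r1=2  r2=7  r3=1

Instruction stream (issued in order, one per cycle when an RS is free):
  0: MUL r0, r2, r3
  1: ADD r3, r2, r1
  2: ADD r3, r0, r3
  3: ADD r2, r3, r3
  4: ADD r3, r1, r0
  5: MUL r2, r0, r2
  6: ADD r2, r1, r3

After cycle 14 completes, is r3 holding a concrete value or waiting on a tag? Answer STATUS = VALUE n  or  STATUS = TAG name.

STATUS = VALUE 9

  c1: issue MUL r0<-Mul1  regs: r0:Mul1,r1:2,r2:7,r3:1
  c2: issue ADD r3<-Add1  regs: r0:Mul1,r1:2,r2:7,r3:Add1
  c3: issue ADD r3<-Add2  regs: r0:Mul1,r1:2,r2:7,r3:Add2
  c4: issue ADD r2<-Add3  regs: r0:Mul1,r1:2,r2:Add3,r3:Add2
  c5: CDB Add1=9; issue ADD r3<-Add1  regs: r0:Mul1,r1:2,r2:Add3,r3:Add1
  c6: CDB Mul1=7; issue MUL r2<-Mul1  regs: r0:7,r1:2,r2:Mul1,r3:Add1
  c7: stall  regs: r0:7,r1:2,r2:Mul1,r3:Add1
  c8: stall  regs: r0:7,r1:2,r2:Mul1,r3:Add1
  c9: CDB Add1=9; issue ADD r2<-Add1  regs: r0:7,r1:2,r2:Add1,r3:9
  c10: CDB Add2=16  regs: r0:7,r1:2,r2:Add1,r3:9
  c11: -  regs: r0:7,r1:2,r2:Add1,r3:9
  c12: CDB Add1=11  regs: r0:7,r1:2,r2:11,r3:9
  c13: CDB Add3=32  regs: r0:7,r1:2,r2:11,r3:9
  c14: -  regs: r0:7,r1:2,r2:11,r3:9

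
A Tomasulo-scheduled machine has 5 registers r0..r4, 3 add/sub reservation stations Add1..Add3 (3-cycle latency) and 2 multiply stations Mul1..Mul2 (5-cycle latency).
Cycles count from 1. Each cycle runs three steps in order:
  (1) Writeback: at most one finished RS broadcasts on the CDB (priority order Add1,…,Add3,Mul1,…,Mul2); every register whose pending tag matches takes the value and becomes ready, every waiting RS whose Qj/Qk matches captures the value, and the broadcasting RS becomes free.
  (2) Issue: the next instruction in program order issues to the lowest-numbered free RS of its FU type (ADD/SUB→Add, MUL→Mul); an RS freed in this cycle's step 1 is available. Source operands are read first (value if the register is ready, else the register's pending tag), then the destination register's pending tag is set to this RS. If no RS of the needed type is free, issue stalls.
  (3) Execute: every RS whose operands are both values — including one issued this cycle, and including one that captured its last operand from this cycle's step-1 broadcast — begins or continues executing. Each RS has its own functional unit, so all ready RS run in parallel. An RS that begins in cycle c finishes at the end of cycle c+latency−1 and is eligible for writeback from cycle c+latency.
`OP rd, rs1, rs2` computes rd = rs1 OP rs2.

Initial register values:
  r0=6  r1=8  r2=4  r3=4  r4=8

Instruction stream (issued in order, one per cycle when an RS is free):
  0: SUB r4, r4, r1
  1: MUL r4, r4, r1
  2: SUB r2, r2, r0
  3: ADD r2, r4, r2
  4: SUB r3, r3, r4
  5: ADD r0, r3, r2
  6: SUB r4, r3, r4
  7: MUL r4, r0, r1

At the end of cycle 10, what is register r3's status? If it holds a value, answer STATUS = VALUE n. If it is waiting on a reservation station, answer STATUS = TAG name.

c1: issue SUB r4<-Add1 | r0:6,r1:8,r2:4,r3:4,r4:Add1
c2: issue MUL r4<-Mul1 | r0:6,r1:8,r2:4,r3:4,r4:Mul1
c3: issue SUB r2<-Add2 | r0:6,r1:8,r2:Add2,r3:4,r4:Mul1
c4: CDB Add1=0; issue ADD r2<-Add1 | r0:6,r1:8,r2:Add1,r3:4,r4:Mul1
c5: issue SUB r3<-Add3 | r0:6,r1:8,r2:Add1,r3:Add3,r4:Mul1
c6: CDB Add2=-2; issue ADD r0<-Add2 | r0:Add2,r1:8,r2:Add1,r3:Add3,r4:Mul1
c7: stall | r0:Add2,r1:8,r2:Add1,r3:Add3,r4:Mul1
c8: stall | r0:Add2,r1:8,r2:Add1,r3:Add3,r4:Mul1
c9: CDB Mul1=0; stall | r0:Add2,r1:8,r2:Add1,r3:Add3,r4:0
c10: stall | r0:Add2,r1:8,r2:Add1,r3:Add3,r4:0

STATUS = TAG Add3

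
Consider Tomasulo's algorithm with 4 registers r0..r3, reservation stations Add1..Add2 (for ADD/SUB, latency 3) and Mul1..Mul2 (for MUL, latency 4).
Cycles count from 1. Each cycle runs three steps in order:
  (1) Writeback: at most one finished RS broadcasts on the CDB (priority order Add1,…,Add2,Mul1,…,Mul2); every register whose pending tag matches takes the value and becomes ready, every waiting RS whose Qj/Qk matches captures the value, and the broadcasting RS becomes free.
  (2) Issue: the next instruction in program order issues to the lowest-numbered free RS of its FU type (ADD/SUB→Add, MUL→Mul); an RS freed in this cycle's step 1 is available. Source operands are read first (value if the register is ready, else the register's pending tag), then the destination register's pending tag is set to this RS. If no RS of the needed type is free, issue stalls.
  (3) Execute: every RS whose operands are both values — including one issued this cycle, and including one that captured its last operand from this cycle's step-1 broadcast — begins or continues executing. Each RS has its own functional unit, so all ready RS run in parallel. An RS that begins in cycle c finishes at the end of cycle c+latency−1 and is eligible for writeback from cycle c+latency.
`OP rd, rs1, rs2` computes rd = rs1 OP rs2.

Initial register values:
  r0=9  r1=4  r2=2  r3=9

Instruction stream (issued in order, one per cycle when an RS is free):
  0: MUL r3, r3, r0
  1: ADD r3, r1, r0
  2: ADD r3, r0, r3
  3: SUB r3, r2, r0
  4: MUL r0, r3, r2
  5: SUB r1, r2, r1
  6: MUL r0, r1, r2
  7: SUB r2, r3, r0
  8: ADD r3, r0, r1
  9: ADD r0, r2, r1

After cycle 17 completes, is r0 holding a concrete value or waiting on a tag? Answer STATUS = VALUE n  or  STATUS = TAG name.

cycle 1: issue MUL r3<-Mul1 // r0:9,r1:4,r2:2,r3:Mul1
cycle 2: issue ADD r3<-Add1 // r0:9,r1:4,r2:2,r3:Add1
cycle 3: issue ADD r3<-Add2 // r0:9,r1:4,r2:2,r3:Add2
cycle 4: stall // r0:9,r1:4,r2:2,r3:Add2
cycle 5: CDB Add1=13; issue SUB r3<-Add1 // r0:9,r1:4,r2:2,r3:Add1
cycle 6: CDB Mul1=81; issue MUL r0<-Mul1 // r0:Mul1,r1:4,r2:2,r3:Add1
cycle 7: stall // r0:Mul1,r1:4,r2:2,r3:Add1
cycle 8: CDB Add1=-7; issue SUB r1<-Add1 // r0:Mul1,r1:Add1,r2:2,r3:-7
cycle 9: CDB Add2=22; issue MUL r0<-Mul2 // r0:Mul2,r1:Add1,r2:2,r3:-7
cycle 10: issue SUB r2<-Add2 // r0:Mul2,r1:Add1,r2:Add2,r3:-7
cycle 11: CDB Add1=-2; issue ADD r3<-Add1 // r0:Mul2,r1:-2,r2:Add2,r3:Add1
cycle 12: CDB Mul1=-14; stall // r0:Mul2,r1:-2,r2:Add2,r3:Add1
cycle 13: stall // r0:Mul2,r1:-2,r2:Add2,r3:Add1
cycle 14: stall // r0:Mul2,r1:-2,r2:Add2,r3:Add1
cycle 15: CDB Mul2=-4; stall // r0:-4,r1:-2,r2:Add2,r3:Add1
cycle 16: stall // r0:-4,r1:-2,r2:Add2,r3:Add1
cycle 17: stall // r0:-4,r1:-2,r2:Add2,r3:Add1

STATUS = VALUE -4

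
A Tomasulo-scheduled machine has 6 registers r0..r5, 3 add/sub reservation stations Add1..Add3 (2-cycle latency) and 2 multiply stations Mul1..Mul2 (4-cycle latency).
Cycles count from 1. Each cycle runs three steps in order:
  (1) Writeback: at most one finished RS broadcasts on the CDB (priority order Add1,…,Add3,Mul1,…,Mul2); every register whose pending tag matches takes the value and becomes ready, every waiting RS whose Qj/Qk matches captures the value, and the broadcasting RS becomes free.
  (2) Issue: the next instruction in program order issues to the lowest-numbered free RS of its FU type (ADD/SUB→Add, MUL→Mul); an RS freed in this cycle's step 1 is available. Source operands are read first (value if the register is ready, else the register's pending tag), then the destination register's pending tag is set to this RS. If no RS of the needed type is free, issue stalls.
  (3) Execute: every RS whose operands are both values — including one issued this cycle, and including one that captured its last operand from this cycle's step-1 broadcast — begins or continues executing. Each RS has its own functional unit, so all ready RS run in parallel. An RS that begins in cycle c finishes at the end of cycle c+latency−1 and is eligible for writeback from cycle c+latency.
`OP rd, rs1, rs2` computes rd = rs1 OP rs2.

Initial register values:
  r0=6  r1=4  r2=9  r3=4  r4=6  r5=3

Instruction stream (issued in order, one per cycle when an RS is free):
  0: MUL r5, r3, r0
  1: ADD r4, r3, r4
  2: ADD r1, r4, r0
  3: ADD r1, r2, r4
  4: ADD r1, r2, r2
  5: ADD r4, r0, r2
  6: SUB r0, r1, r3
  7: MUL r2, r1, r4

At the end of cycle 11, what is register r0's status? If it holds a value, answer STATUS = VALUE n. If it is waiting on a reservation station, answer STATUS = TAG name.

STATUS = VALUE 14

cycle 1: issue MUL r5<-Mul1 // r0:6,r1:4,r2:9,r3:4,r4:6,r5:Mul1
cycle 2: issue ADD r4<-Add1 // r0:6,r1:4,r2:9,r3:4,r4:Add1,r5:Mul1
cycle 3: issue ADD r1<-Add2 // r0:6,r1:Add2,r2:9,r3:4,r4:Add1,r5:Mul1
cycle 4: CDB Add1=10; issue ADD r1<-Add1 // r0:6,r1:Add1,r2:9,r3:4,r4:10,r5:Mul1
cycle 5: CDB Mul1=24; issue ADD r1<-Add3 // r0:6,r1:Add3,r2:9,r3:4,r4:10,r5:24
cycle 6: CDB Add1=19; issue ADD r4<-Add1 // r0:6,r1:Add3,r2:9,r3:4,r4:Add1,r5:24
cycle 7: CDB Add2=16; issue SUB r0<-Add2 // r0:Add2,r1:Add3,r2:9,r3:4,r4:Add1,r5:24
cycle 8: CDB Add1=15; issue MUL r2<-Mul1 // r0:Add2,r1:Add3,r2:Mul1,r3:4,r4:15,r5:24
cycle 9: CDB Add3=18 // r0:Add2,r1:18,r2:Mul1,r3:4,r4:15,r5:24
cycle 10: - // r0:Add2,r1:18,r2:Mul1,r3:4,r4:15,r5:24
cycle 11: CDB Add2=14 // r0:14,r1:18,r2:Mul1,r3:4,r4:15,r5:24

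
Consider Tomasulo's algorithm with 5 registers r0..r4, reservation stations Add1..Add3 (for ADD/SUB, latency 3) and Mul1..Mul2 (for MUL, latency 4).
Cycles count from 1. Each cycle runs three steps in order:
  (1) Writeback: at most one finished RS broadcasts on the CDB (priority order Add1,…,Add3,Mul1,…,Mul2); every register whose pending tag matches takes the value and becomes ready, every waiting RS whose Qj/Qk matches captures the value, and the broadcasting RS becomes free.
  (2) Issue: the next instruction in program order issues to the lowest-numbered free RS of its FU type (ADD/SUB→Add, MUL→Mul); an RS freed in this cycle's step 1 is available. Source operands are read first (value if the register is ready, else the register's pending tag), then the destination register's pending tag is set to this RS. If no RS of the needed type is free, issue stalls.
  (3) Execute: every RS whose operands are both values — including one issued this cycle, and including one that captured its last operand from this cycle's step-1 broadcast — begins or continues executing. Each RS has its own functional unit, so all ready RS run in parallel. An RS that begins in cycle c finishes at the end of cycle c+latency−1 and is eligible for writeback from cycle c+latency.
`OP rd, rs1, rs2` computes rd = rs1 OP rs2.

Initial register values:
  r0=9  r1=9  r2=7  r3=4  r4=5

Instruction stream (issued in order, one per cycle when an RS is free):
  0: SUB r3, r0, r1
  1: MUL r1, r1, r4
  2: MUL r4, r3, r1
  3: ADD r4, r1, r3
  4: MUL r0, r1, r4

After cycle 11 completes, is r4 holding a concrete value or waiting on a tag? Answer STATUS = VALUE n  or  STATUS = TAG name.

  c1: issue SUB r3<-Add1  regs: r0:9,r1:9,r2:7,r3:Add1,r4:5
  c2: issue MUL r1<-Mul1  regs: r0:9,r1:Mul1,r2:7,r3:Add1,r4:5
  c3: issue MUL r4<-Mul2  regs: r0:9,r1:Mul1,r2:7,r3:Add1,r4:Mul2
  c4: CDB Add1=0; issue ADD r4<-Add1  regs: r0:9,r1:Mul1,r2:7,r3:0,r4:Add1
  c5: stall  regs: r0:9,r1:Mul1,r2:7,r3:0,r4:Add1
  c6: CDB Mul1=45; issue MUL r0<-Mul1  regs: r0:Mul1,r1:45,r2:7,r3:0,r4:Add1
  c7: -  regs: r0:Mul1,r1:45,r2:7,r3:0,r4:Add1
  c8: -  regs: r0:Mul1,r1:45,r2:7,r3:0,r4:Add1
  c9: CDB Add1=45  regs: r0:Mul1,r1:45,r2:7,r3:0,r4:45
  c10: CDB Mul2=0  regs: r0:Mul1,r1:45,r2:7,r3:0,r4:45
  c11: -  regs: r0:Mul1,r1:45,r2:7,r3:0,r4:45

STATUS = VALUE 45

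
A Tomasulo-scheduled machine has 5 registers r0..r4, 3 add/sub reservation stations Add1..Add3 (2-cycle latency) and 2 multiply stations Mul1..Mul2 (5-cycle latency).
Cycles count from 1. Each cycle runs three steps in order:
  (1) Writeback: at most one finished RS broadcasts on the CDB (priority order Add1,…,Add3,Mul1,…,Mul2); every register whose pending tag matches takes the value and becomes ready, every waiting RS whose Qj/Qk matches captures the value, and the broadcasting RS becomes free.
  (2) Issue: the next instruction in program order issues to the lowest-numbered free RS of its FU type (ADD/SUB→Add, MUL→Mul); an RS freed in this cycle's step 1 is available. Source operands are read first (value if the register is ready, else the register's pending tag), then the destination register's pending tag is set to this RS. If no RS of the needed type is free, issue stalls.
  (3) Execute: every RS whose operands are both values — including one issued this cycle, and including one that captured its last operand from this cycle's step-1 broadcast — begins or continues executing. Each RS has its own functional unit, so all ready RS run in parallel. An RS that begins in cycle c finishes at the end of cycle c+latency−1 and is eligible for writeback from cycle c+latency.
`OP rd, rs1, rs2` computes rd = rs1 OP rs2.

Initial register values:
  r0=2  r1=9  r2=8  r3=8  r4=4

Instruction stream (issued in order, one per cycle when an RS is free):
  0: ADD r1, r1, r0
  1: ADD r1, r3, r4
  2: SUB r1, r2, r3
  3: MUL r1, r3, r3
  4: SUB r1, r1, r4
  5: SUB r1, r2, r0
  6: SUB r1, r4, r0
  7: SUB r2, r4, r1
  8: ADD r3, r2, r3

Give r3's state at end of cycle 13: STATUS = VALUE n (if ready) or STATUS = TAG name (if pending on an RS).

STATUS = VALUE 10

c1: issue ADD r1<-Add1 | r0:2,r1:Add1,r2:8,r3:8,r4:4
c2: issue ADD r1<-Add2 | r0:2,r1:Add2,r2:8,r3:8,r4:4
c3: CDB Add1=11; issue SUB r1<-Add1 | r0:2,r1:Add1,r2:8,r3:8,r4:4
c4: CDB Add2=12; issue MUL r1<-Mul1 | r0:2,r1:Mul1,r2:8,r3:8,r4:4
c5: CDB Add1=0; issue SUB r1<-Add1 | r0:2,r1:Add1,r2:8,r3:8,r4:4
c6: issue SUB r1<-Add2 | r0:2,r1:Add2,r2:8,r3:8,r4:4
c7: issue SUB r1<-Add3 | r0:2,r1:Add3,r2:8,r3:8,r4:4
c8: CDB Add2=6; issue SUB r2<-Add2 | r0:2,r1:Add3,r2:Add2,r3:8,r4:4
c9: CDB Add3=2; issue ADD r3<-Add3 | r0:2,r1:2,r2:Add2,r3:Add3,r4:4
c10: CDB Mul1=64 | r0:2,r1:2,r2:Add2,r3:Add3,r4:4
c11: CDB Add2=2 | r0:2,r1:2,r2:2,r3:Add3,r4:4
c12: CDB Add1=60 | r0:2,r1:2,r2:2,r3:Add3,r4:4
c13: CDB Add3=10 | r0:2,r1:2,r2:2,r3:10,r4:4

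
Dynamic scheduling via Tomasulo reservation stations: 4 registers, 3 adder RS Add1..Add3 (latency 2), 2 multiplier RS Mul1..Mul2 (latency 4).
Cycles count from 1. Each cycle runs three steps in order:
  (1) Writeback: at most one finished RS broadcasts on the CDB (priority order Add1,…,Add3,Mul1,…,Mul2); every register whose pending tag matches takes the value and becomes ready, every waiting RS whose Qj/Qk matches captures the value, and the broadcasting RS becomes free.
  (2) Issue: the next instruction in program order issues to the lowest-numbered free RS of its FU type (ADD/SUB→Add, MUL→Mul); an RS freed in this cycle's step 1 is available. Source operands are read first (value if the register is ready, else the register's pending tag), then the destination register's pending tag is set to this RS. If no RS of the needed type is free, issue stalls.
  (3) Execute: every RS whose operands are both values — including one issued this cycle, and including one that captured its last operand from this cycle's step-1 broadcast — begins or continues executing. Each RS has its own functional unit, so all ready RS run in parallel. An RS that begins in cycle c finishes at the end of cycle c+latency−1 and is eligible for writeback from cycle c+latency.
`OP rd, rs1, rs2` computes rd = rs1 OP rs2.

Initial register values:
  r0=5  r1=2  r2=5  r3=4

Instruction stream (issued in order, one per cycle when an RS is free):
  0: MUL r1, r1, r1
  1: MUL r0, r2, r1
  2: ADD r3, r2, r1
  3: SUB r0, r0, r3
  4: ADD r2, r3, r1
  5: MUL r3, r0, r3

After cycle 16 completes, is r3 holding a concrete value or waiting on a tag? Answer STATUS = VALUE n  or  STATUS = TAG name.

STATUS = VALUE 99

c1: issue MUL r1<-Mul1 | r0:5,r1:Mul1,r2:5,r3:4
c2: issue MUL r0<-Mul2 | r0:Mul2,r1:Mul1,r2:5,r3:4
c3: issue ADD r3<-Add1 | r0:Mul2,r1:Mul1,r2:5,r3:Add1
c4: issue SUB r0<-Add2 | r0:Add2,r1:Mul1,r2:5,r3:Add1
c5: CDB Mul1=4; issue ADD r2<-Add3 | r0:Add2,r1:4,r2:Add3,r3:Add1
c6: issue MUL r3<-Mul1 | r0:Add2,r1:4,r2:Add3,r3:Mul1
c7: CDB Add1=9 | r0:Add2,r1:4,r2:Add3,r3:Mul1
c8: - | r0:Add2,r1:4,r2:Add3,r3:Mul1
c9: CDB Add3=13 | r0:Add2,r1:4,r2:13,r3:Mul1
c10: CDB Mul2=20 | r0:Add2,r1:4,r2:13,r3:Mul1
c11: - | r0:Add2,r1:4,r2:13,r3:Mul1
c12: CDB Add2=11 | r0:11,r1:4,r2:13,r3:Mul1
c13: - | r0:11,r1:4,r2:13,r3:Mul1
c14: - | r0:11,r1:4,r2:13,r3:Mul1
c15: - | r0:11,r1:4,r2:13,r3:Mul1
c16: CDB Mul1=99 | r0:11,r1:4,r2:13,r3:99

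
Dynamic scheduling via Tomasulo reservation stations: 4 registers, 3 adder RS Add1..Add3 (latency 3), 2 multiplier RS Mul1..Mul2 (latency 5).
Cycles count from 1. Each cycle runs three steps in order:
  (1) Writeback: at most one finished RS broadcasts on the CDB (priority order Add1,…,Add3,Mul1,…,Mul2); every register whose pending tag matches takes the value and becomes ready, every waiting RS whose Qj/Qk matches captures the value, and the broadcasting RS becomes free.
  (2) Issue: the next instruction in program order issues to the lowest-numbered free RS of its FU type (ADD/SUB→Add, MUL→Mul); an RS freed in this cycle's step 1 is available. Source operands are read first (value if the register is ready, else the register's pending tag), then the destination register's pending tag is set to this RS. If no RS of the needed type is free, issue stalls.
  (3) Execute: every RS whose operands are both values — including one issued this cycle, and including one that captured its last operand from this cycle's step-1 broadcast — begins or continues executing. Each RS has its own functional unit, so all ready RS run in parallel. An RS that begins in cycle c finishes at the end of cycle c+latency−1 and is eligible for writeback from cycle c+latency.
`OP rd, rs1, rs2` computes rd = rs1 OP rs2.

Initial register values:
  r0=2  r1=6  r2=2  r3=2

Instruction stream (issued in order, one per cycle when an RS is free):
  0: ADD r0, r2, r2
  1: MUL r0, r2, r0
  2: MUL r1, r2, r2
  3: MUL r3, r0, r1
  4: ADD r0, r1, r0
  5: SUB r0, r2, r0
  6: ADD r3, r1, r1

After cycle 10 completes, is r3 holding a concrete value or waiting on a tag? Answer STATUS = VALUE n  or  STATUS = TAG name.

STATUS = TAG Mul2

cycle 1: issue ADD r0<-Add1 // r0:Add1,r1:6,r2:2,r3:2
cycle 2: issue MUL r0<-Mul1 // r0:Mul1,r1:6,r2:2,r3:2
cycle 3: issue MUL r1<-Mul2 // r0:Mul1,r1:Mul2,r2:2,r3:2
cycle 4: CDB Add1=4; stall // r0:Mul1,r1:Mul2,r2:2,r3:2
cycle 5: stall // r0:Mul1,r1:Mul2,r2:2,r3:2
cycle 6: stall // r0:Mul1,r1:Mul2,r2:2,r3:2
cycle 7: stall // r0:Mul1,r1:Mul2,r2:2,r3:2
cycle 8: CDB Mul2=4; issue MUL r3<-Mul2 // r0:Mul1,r1:4,r2:2,r3:Mul2
cycle 9: CDB Mul1=8; issue ADD r0<-Add1 // r0:Add1,r1:4,r2:2,r3:Mul2
cycle 10: issue SUB r0<-Add2 // r0:Add2,r1:4,r2:2,r3:Mul2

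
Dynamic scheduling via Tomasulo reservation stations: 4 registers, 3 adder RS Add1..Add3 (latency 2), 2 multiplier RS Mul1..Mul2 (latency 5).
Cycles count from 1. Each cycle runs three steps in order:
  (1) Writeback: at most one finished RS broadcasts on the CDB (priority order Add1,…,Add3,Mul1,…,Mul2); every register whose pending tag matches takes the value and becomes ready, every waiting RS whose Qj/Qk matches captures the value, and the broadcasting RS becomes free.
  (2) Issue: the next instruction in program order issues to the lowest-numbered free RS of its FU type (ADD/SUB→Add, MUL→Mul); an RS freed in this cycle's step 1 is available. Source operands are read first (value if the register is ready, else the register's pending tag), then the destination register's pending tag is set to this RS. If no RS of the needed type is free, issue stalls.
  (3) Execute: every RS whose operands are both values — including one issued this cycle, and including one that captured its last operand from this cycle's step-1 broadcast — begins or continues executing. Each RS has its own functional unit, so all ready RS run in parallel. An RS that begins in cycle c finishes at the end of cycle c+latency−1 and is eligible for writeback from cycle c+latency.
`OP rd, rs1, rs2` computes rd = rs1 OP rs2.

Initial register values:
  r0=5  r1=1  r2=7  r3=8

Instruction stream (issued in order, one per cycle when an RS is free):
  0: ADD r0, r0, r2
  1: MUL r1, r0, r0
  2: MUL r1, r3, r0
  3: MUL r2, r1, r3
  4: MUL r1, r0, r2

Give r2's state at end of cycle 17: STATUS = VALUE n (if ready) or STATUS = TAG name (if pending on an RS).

STATUS = VALUE 768

cycle 1: issue ADD r0<-Add1 // r0:Add1,r1:1,r2:7,r3:8
cycle 2: issue MUL r1<-Mul1 // r0:Add1,r1:Mul1,r2:7,r3:8
cycle 3: CDB Add1=12; issue MUL r1<-Mul2 // r0:12,r1:Mul2,r2:7,r3:8
cycle 4: stall // r0:12,r1:Mul2,r2:7,r3:8
cycle 5: stall // r0:12,r1:Mul2,r2:7,r3:8
cycle 6: stall // r0:12,r1:Mul2,r2:7,r3:8
cycle 7: stall // r0:12,r1:Mul2,r2:7,r3:8
cycle 8: CDB Mul1=144; issue MUL r2<-Mul1 // r0:12,r1:Mul2,r2:Mul1,r3:8
cycle 9: CDB Mul2=96; issue MUL r1<-Mul2 // r0:12,r1:Mul2,r2:Mul1,r3:8
cycle 10: - // r0:12,r1:Mul2,r2:Mul1,r3:8
cycle 11: - // r0:12,r1:Mul2,r2:Mul1,r3:8
cycle 12: - // r0:12,r1:Mul2,r2:Mul1,r3:8
cycle 13: - // r0:12,r1:Mul2,r2:Mul1,r3:8
cycle 14: CDB Mul1=768 // r0:12,r1:Mul2,r2:768,r3:8
cycle 15: - // r0:12,r1:Mul2,r2:768,r3:8
cycle 16: - // r0:12,r1:Mul2,r2:768,r3:8
cycle 17: - // r0:12,r1:Mul2,r2:768,r3:8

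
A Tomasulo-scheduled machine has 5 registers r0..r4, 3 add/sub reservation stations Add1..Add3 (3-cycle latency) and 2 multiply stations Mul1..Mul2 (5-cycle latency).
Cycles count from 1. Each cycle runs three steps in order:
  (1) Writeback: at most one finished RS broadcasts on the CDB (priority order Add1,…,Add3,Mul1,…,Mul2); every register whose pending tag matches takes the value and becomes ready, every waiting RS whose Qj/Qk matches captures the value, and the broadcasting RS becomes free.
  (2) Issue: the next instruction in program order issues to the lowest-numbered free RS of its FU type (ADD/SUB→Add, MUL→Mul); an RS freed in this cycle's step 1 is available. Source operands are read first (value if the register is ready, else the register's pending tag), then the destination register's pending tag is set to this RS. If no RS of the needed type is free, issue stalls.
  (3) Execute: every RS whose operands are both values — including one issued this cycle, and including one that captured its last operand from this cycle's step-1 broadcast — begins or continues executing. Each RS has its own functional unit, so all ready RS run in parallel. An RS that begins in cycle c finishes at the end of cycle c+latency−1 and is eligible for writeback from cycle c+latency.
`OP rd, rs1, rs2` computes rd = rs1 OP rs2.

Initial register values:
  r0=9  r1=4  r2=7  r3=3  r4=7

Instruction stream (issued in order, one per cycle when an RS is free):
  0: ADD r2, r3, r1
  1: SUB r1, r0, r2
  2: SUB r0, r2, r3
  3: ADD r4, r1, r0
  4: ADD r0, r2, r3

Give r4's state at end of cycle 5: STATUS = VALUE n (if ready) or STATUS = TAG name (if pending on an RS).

c1: issue ADD r2<-Add1 | r0:9,r1:4,r2:Add1,r3:3,r4:7
c2: issue SUB r1<-Add2 | r0:9,r1:Add2,r2:Add1,r3:3,r4:7
c3: issue SUB r0<-Add3 | r0:Add3,r1:Add2,r2:Add1,r3:3,r4:7
c4: CDB Add1=7; issue ADD r4<-Add1 | r0:Add3,r1:Add2,r2:7,r3:3,r4:Add1
c5: stall | r0:Add3,r1:Add2,r2:7,r3:3,r4:Add1

STATUS = TAG Add1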